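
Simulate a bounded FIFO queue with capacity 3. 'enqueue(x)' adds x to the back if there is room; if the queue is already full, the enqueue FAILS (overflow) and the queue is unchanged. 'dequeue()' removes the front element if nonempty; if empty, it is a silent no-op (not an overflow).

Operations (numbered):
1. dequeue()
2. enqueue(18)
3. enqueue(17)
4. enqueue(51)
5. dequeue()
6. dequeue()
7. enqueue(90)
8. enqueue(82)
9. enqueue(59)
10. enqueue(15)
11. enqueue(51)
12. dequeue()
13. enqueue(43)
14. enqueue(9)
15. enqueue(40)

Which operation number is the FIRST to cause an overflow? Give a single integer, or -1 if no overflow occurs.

Answer: 9

Derivation:
1. dequeue(): empty, no-op, size=0
2. enqueue(18): size=1
3. enqueue(17): size=2
4. enqueue(51): size=3
5. dequeue(): size=2
6. dequeue(): size=1
7. enqueue(90): size=2
8. enqueue(82): size=3
9. enqueue(59): size=3=cap → OVERFLOW (fail)
10. enqueue(15): size=3=cap → OVERFLOW (fail)
11. enqueue(51): size=3=cap → OVERFLOW (fail)
12. dequeue(): size=2
13. enqueue(43): size=3
14. enqueue(9): size=3=cap → OVERFLOW (fail)
15. enqueue(40): size=3=cap → OVERFLOW (fail)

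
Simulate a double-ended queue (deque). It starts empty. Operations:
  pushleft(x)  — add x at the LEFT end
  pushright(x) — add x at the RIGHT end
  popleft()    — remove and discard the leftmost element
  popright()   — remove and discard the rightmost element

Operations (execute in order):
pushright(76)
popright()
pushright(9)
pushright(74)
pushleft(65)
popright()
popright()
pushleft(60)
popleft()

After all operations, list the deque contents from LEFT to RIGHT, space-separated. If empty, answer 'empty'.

pushright(76): [76]
popright(): []
pushright(9): [9]
pushright(74): [9, 74]
pushleft(65): [65, 9, 74]
popright(): [65, 9]
popright(): [65]
pushleft(60): [60, 65]
popleft(): [65]

Answer: 65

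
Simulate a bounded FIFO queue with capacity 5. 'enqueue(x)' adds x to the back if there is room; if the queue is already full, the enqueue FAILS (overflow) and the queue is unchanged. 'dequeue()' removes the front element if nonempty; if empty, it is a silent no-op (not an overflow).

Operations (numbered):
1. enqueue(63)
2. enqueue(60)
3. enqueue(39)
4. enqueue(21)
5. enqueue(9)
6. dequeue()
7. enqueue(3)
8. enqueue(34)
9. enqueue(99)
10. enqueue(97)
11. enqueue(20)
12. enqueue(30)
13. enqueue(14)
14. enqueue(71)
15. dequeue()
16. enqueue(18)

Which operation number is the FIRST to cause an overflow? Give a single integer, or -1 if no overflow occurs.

1. enqueue(63): size=1
2. enqueue(60): size=2
3. enqueue(39): size=3
4. enqueue(21): size=4
5. enqueue(9): size=5
6. dequeue(): size=4
7. enqueue(3): size=5
8. enqueue(34): size=5=cap → OVERFLOW (fail)
9. enqueue(99): size=5=cap → OVERFLOW (fail)
10. enqueue(97): size=5=cap → OVERFLOW (fail)
11. enqueue(20): size=5=cap → OVERFLOW (fail)
12. enqueue(30): size=5=cap → OVERFLOW (fail)
13. enqueue(14): size=5=cap → OVERFLOW (fail)
14. enqueue(71): size=5=cap → OVERFLOW (fail)
15. dequeue(): size=4
16. enqueue(18): size=5

Answer: 8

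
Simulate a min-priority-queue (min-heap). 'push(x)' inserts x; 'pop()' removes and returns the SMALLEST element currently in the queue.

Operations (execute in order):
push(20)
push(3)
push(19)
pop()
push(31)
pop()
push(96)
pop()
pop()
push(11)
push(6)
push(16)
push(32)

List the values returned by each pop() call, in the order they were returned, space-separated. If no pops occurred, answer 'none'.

push(20): heap contents = [20]
push(3): heap contents = [3, 20]
push(19): heap contents = [3, 19, 20]
pop() → 3: heap contents = [19, 20]
push(31): heap contents = [19, 20, 31]
pop() → 19: heap contents = [20, 31]
push(96): heap contents = [20, 31, 96]
pop() → 20: heap contents = [31, 96]
pop() → 31: heap contents = [96]
push(11): heap contents = [11, 96]
push(6): heap contents = [6, 11, 96]
push(16): heap contents = [6, 11, 16, 96]
push(32): heap contents = [6, 11, 16, 32, 96]

Answer: 3 19 20 31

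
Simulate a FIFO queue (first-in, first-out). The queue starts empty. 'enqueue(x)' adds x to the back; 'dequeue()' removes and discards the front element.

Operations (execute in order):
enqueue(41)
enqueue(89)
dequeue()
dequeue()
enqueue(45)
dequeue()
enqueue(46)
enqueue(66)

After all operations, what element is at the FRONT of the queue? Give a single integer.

enqueue(41): queue = [41]
enqueue(89): queue = [41, 89]
dequeue(): queue = [89]
dequeue(): queue = []
enqueue(45): queue = [45]
dequeue(): queue = []
enqueue(46): queue = [46]
enqueue(66): queue = [46, 66]

Answer: 46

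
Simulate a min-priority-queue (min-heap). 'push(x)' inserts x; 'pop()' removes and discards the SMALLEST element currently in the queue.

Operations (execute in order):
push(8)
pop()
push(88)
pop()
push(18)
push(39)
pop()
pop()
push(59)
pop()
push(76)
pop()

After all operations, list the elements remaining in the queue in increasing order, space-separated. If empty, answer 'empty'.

push(8): heap contents = [8]
pop() → 8: heap contents = []
push(88): heap contents = [88]
pop() → 88: heap contents = []
push(18): heap contents = [18]
push(39): heap contents = [18, 39]
pop() → 18: heap contents = [39]
pop() → 39: heap contents = []
push(59): heap contents = [59]
pop() → 59: heap contents = []
push(76): heap contents = [76]
pop() → 76: heap contents = []

Answer: empty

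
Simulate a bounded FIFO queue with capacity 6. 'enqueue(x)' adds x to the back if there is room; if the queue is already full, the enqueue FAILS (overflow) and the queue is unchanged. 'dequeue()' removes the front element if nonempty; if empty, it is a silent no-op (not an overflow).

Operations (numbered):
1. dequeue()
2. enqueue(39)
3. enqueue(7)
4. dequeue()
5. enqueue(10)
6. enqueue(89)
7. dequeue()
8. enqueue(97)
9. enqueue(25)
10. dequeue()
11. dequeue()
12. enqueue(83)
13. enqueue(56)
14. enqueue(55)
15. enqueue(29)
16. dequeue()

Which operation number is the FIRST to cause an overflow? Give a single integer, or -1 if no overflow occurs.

Answer: -1

Derivation:
1. dequeue(): empty, no-op, size=0
2. enqueue(39): size=1
3. enqueue(7): size=2
4. dequeue(): size=1
5. enqueue(10): size=2
6. enqueue(89): size=3
7. dequeue(): size=2
8. enqueue(97): size=3
9. enqueue(25): size=4
10. dequeue(): size=3
11. dequeue(): size=2
12. enqueue(83): size=3
13. enqueue(56): size=4
14. enqueue(55): size=5
15. enqueue(29): size=6
16. dequeue(): size=5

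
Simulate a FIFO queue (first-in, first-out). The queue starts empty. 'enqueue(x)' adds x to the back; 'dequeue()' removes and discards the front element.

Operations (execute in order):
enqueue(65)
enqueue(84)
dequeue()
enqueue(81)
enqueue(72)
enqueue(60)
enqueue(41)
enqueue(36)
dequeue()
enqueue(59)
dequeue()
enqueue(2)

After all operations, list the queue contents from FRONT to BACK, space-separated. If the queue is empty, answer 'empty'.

Answer: 72 60 41 36 59 2

Derivation:
enqueue(65): [65]
enqueue(84): [65, 84]
dequeue(): [84]
enqueue(81): [84, 81]
enqueue(72): [84, 81, 72]
enqueue(60): [84, 81, 72, 60]
enqueue(41): [84, 81, 72, 60, 41]
enqueue(36): [84, 81, 72, 60, 41, 36]
dequeue(): [81, 72, 60, 41, 36]
enqueue(59): [81, 72, 60, 41, 36, 59]
dequeue(): [72, 60, 41, 36, 59]
enqueue(2): [72, 60, 41, 36, 59, 2]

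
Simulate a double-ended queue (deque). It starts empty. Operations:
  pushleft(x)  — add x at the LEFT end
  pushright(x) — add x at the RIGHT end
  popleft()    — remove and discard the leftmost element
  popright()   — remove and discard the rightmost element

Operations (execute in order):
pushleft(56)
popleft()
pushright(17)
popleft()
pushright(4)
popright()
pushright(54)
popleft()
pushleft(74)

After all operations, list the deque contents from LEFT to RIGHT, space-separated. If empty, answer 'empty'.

pushleft(56): [56]
popleft(): []
pushright(17): [17]
popleft(): []
pushright(4): [4]
popright(): []
pushright(54): [54]
popleft(): []
pushleft(74): [74]

Answer: 74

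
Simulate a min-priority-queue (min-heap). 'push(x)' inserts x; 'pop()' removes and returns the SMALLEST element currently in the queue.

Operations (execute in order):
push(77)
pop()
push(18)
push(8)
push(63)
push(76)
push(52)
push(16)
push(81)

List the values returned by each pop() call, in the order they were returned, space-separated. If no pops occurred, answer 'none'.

Answer: 77

Derivation:
push(77): heap contents = [77]
pop() → 77: heap contents = []
push(18): heap contents = [18]
push(8): heap contents = [8, 18]
push(63): heap contents = [8, 18, 63]
push(76): heap contents = [8, 18, 63, 76]
push(52): heap contents = [8, 18, 52, 63, 76]
push(16): heap contents = [8, 16, 18, 52, 63, 76]
push(81): heap contents = [8, 16, 18, 52, 63, 76, 81]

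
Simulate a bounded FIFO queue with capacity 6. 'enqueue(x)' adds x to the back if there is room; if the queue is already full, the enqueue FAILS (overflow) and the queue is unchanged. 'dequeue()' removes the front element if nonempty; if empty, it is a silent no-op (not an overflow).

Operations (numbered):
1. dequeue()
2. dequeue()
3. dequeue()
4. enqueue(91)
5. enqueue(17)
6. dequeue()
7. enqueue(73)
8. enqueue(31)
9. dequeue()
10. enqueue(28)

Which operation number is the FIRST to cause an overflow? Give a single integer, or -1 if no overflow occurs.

1. dequeue(): empty, no-op, size=0
2. dequeue(): empty, no-op, size=0
3. dequeue(): empty, no-op, size=0
4. enqueue(91): size=1
5. enqueue(17): size=2
6. dequeue(): size=1
7. enqueue(73): size=2
8. enqueue(31): size=3
9. dequeue(): size=2
10. enqueue(28): size=3

Answer: -1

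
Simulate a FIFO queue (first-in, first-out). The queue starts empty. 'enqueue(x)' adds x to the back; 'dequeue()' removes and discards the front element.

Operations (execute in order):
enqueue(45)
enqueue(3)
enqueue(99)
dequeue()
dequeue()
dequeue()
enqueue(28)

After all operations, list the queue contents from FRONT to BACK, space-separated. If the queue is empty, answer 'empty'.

enqueue(45): [45]
enqueue(3): [45, 3]
enqueue(99): [45, 3, 99]
dequeue(): [3, 99]
dequeue(): [99]
dequeue(): []
enqueue(28): [28]

Answer: 28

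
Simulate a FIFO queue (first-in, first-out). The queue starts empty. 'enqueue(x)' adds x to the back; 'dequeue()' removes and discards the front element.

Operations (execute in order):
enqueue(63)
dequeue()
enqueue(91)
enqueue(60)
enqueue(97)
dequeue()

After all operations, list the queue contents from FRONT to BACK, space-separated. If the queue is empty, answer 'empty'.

enqueue(63): [63]
dequeue(): []
enqueue(91): [91]
enqueue(60): [91, 60]
enqueue(97): [91, 60, 97]
dequeue(): [60, 97]

Answer: 60 97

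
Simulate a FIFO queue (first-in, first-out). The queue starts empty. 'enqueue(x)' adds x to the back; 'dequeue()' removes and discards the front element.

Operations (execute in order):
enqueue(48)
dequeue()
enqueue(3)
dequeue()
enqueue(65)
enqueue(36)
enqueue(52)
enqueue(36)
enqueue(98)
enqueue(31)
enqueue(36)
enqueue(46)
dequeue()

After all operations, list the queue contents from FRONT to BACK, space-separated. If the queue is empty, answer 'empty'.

enqueue(48): [48]
dequeue(): []
enqueue(3): [3]
dequeue(): []
enqueue(65): [65]
enqueue(36): [65, 36]
enqueue(52): [65, 36, 52]
enqueue(36): [65, 36, 52, 36]
enqueue(98): [65, 36, 52, 36, 98]
enqueue(31): [65, 36, 52, 36, 98, 31]
enqueue(36): [65, 36, 52, 36, 98, 31, 36]
enqueue(46): [65, 36, 52, 36, 98, 31, 36, 46]
dequeue(): [36, 52, 36, 98, 31, 36, 46]

Answer: 36 52 36 98 31 36 46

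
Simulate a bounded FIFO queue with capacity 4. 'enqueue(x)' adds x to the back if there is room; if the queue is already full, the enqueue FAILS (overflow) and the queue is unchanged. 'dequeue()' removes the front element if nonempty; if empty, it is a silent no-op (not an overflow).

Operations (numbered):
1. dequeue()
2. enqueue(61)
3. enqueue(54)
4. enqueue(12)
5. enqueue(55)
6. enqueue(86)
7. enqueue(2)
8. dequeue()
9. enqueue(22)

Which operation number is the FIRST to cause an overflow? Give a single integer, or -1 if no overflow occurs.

Answer: 6

Derivation:
1. dequeue(): empty, no-op, size=0
2. enqueue(61): size=1
3. enqueue(54): size=2
4. enqueue(12): size=3
5. enqueue(55): size=4
6. enqueue(86): size=4=cap → OVERFLOW (fail)
7. enqueue(2): size=4=cap → OVERFLOW (fail)
8. dequeue(): size=3
9. enqueue(22): size=4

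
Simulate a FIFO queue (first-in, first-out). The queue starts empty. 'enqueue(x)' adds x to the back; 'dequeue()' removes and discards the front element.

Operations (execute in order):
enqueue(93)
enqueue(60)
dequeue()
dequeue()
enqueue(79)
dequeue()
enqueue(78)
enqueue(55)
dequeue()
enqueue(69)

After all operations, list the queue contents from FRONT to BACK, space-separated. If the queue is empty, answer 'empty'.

Answer: 55 69

Derivation:
enqueue(93): [93]
enqueue(60): [93, 60]
dequeue(): [60]
dequeue(): []
enqueue(79): [79]
dequeue(): []
enqueue(78): [78]
enqueue(55): [78, 55]
dequeue(): [55]
enqueue(69): [55, 69]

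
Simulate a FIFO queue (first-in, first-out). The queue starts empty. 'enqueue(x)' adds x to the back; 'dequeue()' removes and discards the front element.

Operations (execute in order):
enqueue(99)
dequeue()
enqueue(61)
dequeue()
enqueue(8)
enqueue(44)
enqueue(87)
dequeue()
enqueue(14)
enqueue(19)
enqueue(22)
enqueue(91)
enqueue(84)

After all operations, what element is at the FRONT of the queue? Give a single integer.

Answer: 44

Derivation:
enqueue(99): queue = [99]
dequeue(): queue = []
enqueue(61): queue = [61]
dequeue(): queue = []
enqueue(8): queue = [8]
enqueue(44): queue = [8, 44]
enqueue(87): queue = [8, 44, 87]
dequeue(): queue = [44, 87]
enqueue(14): queue = [44, 87, 14]
enqueue(19): queue = [44, 87, 14, 19]
enqueue(22): queue = [44, 87, 14, 19, 22]
enqueue(91): queue = [44, 87, 14, 19, 22, 91]
enqueue(84): queue = [44, 87, 14, 19, 22, 91, 84]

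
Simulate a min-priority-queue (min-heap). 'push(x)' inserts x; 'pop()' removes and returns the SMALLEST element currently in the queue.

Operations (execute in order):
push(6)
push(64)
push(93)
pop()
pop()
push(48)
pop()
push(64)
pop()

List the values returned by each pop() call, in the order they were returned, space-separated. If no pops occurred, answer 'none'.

push(6): heap contents = [6]
push(64): heap contents = [6, 64]
push(93): heap contents = [6, 64, 93]
pop() → 6: heap contents = [64, 93]
pop() → 64: heap contents = [93]
push(48): heap contents = [48, 93]
pop() → 48: heap contents = [93]
push(64): heap contents = [64, 93]
pop() → 64: heap contents = [93]

Answer: 6 64 48 64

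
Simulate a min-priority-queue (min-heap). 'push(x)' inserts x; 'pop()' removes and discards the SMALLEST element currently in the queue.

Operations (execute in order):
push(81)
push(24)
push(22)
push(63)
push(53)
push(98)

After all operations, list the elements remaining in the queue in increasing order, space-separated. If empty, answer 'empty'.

push(81): heap contents = [81]
push(24): heap contents = [24, 81]
push(22): heap contents = [22, 24, 81]
push(63): heap contents = [22, 24, 63, 81]
push(53): heap contents = [22, 24, 53, 63, 81]
push(98): heap contents = [22, 24, 53, 63, 81, 98]

Answer: 22 24 53 63 81 98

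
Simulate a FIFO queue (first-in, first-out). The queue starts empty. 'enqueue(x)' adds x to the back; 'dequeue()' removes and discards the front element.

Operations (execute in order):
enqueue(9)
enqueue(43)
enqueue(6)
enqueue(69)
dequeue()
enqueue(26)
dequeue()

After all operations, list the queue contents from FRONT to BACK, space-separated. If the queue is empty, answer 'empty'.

Answer: 6 69 26

Derivation:
enqueue(9): [9]
enqueue(43): [9, 43]
enqueue(6): [9, 43, 6]
enqueue(69): [9, 43, 6, 69]
dequeue(): [43, 6, 69]
enqueue(26): [43, 6, 69, 26]
dequeue(): [6, 69, 26]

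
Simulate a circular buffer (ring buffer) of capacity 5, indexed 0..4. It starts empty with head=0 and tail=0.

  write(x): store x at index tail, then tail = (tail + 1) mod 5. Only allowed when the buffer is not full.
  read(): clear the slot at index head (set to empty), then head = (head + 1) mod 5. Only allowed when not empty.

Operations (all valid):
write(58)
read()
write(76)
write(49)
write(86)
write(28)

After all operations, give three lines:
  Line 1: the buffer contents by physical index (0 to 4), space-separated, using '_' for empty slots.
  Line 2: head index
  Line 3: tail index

write(58): buf=[58 _ _ _ _], head=0, tail=1, size=1
read(): buf=[_ _ _ _ _], head=1, tail=1, size=0
write(76): buf=[_ 76 _ _ _], head=1, tail=2, size=1
write(49): buf=[_ 76 49 _ _], head=1, tail=3, size=2
write(86): buf=[_ 76 49 86 _], head=1, tail=4, size=3
write(28): buf=[_ 76 49 86 28], head=1, tail=0, size=4

Answer: _ 76 49 86 28
1
0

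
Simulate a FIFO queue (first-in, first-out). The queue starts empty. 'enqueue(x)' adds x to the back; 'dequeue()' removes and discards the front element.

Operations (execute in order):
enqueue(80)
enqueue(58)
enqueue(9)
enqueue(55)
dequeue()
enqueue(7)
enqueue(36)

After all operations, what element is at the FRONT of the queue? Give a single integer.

Answer: 58

Derivation:
enqueue(80): queue = [80]
enqueue(58): queue = [80, 58]
enqueue(9): queue = [80, 58, 9]
enqueue(55): queue = [80, 58, 9, 55]
dequeue(): queue = [58, 9, 55]
enqueue(7): queue = [58, 9, 55, 7]
enqueue(36): queue = [58, 9, 55, 7, 36]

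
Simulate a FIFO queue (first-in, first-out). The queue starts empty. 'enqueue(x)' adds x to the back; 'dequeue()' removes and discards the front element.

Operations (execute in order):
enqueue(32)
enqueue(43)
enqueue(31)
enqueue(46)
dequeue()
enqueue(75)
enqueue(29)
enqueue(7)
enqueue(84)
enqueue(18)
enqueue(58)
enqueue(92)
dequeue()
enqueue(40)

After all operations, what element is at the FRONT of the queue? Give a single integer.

Answer: 31

Derivation:
enqueue(32): queue = [32]
enqueue(43): queue = [32, 43]
enqueue(31): queue = [32, 43, 31]
enqueue(46): queue = [32, 43, 31, 46]
dequeue(): queue = [43, 31, 46]
enqueue(75): queue = [43, 31, 46, 75]
enqueue(29): queue = [43, 31, 46, 75, 29]
enqueue(7): queue = [43, 31, 46, 75, 29, 7]
enqueue(84): queue = [43, 31, 46, 75, 29, 7, 84]
enqueue(18): queue = [43, 31, 46, 75, 29, 7, 84, 18]
enqueue(58): queue = [43, 31, 46, 75, 29, 7, 84, 18, 58]
enqueue(92): queue = [43, 31, 46, 75, 29, 7, 84, 18, 58, 92]
dequeue(): queue = [31, 46, 75, 29, 7, 84, 18, 58, 92]
enqueue(40): queue = [31, 46, 75, 29, 7, 84, 18, 58, 92, 40]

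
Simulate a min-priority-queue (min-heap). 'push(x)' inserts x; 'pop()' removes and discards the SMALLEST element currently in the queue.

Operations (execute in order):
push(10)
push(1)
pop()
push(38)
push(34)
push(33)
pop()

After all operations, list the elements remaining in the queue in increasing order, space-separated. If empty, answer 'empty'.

push(10): heap contents = [10]
push(1): heap contents = [1, 10]
pop() → 1: heap contents = [10]
push(38): heap contents = [10, 38]
push(34): heap contents = [10, 34, 38]
push(33): heap contents = [10, 33, 34, 38]
pop() → 10: heap contents = [33, 34, 38]

Answer: 33 34 38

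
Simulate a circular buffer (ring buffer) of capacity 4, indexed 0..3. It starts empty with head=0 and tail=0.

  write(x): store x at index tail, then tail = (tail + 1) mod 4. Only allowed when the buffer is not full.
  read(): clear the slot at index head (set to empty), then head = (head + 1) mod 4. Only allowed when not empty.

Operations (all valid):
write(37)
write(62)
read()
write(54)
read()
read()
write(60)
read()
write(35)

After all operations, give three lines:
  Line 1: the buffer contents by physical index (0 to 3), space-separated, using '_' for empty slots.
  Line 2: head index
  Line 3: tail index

Answer: 35 _ _ _
0
1

Derivation:
write(37): buf=[37 _ _ _], head=0, tail=1, size=1
write(62): buf=[37 62 _ _], head=0, tail=2, size=2
read(): buf=[_ 62 _ _], head=1, tail=2, size=1
write(54): buf=[_ 62 54 _], head=1, tail=3, size=2
read(): buf=[_ _ 54 _], head=2, tail=3, size=1
read(): buf=[_ _ _ _], head=3, tail=3, size=0
write(60): buf=[_ _ _ 60], head=3, tail=0, size=1
read(): buf=[_ _ _ _], head=0, tail=0, size=0
write(35): buf=[35 _ _ _], head=0, tail=1, size=1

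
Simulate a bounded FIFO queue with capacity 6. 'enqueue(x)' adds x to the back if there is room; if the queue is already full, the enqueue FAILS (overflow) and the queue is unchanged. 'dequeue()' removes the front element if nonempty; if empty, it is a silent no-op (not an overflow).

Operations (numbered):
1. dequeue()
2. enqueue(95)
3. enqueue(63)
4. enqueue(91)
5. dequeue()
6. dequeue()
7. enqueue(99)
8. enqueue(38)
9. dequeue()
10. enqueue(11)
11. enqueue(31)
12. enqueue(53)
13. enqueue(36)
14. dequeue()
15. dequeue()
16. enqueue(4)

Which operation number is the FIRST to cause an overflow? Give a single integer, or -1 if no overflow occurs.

Answer: -1

Derivation:
1. dequeue(): empty, no-op, size=0
2. enqueue(95): size=1
3. enqueue(63): size=2
4. enqueue(91): size=3
5. dequeue(): size=2
6. dequeue(): size=1
7. enqueue(99): size=2
8. enqueue(38): size=3
9. dequeue(): size=2
10. enqueue(11): size=3
11. enqueue(31): size=4
12. enqueue(53): size=5
13. enqueue(36): size=6
14. dequeue(): size=5
15. dequeue(): size=4
16. enqueue(4): size=5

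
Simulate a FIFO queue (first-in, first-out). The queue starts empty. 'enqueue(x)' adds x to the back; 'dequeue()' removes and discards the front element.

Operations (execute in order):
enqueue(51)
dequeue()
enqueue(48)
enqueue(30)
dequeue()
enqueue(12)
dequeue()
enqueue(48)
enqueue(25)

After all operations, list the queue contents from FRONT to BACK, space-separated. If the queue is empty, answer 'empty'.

enqueue(51): [51]
dequeue(): []
enqueue(48): [48]
enqueue(30): [48, 30]
dequeue(): [30]
enqueue(12): [30, 12]
dequeue(): [12]
enqueue(48): [12, 48]
enqueue(25): [12, 48, 25]

Answer: 12 48 25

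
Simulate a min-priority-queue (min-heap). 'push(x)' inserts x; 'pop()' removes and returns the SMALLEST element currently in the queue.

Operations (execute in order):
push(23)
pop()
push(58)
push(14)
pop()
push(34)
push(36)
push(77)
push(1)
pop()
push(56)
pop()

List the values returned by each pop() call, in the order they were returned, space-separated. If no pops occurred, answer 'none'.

Answer: 23 14 1 34

Derivation:
push(23): heap contents = [23]
pop() → 23: heap contents = []
push(58): heap contents = [58]
push(14): heap contents = [14, 58]
pop() → 14: heap contents = [58]
push(34): heap contents = [34, 58]
push(36): heap contents = [34, 36, 58]
push(77): heap contents = [34, 36, 58, 77]
push(1): heap contents = [1, 34, 36, 58, 77]
pop() → 1: heap contents = [34, 36, 58, 77]
push(56): heap contents = [34, 36, 56, 58, 77]
pop() → 34: heap contents = [36, 56, 58, 77]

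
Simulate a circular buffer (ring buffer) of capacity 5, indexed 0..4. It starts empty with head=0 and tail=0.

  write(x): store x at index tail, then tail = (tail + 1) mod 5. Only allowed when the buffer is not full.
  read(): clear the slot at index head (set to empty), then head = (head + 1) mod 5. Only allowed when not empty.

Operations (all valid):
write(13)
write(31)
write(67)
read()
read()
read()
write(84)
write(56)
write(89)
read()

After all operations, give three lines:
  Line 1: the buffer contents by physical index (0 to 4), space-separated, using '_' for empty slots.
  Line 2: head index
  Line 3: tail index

Answer: 89 _ _ _ 56
4
1

Derivation:
write(13): buf=[13 _ _ _ _], head=0, tail=1, size=1
write(31): buf=[13 31 _ _ _], head=0, tail=2, size=2
write(67): buf=[13 31 67 _ _], head=0, tail=3, size=3
read(): buf=[_ 31 67 _ _], head=1, tail=3, size=2
read(): buf=[_ _ 67 _ _], head=2, tail=3, size=1
read(): buf=[_ _ _ _ _], head=3, tail=3, size=0
write(84): buf=[_ _ _ 84 _], head=3, tail=4, size=1
write(56): buf=[_ _ _ 84 56], head=3, tail=0, size=2
write(89): buf=[89 _ _ 84 56], head=3, tail=1, size=3
read(): buf=[89 _ _ _ 56], head=4, tail=1, size=2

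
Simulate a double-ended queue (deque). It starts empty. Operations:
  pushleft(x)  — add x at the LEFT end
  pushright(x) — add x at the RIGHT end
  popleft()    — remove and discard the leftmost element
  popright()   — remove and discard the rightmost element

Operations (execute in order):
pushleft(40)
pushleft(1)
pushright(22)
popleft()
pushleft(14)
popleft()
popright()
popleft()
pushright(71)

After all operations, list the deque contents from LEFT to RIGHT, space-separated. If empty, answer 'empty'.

pushleft(40): [40]
pushleft(1): [1, 40]
pushright(22): [1, 40, 22]
popleft(): [40, 22]
pushleft(14): [14, 40, 22]
popleft(): [40, 22]
popright(): [40]
popleft(): []
pushright(71): [71]

Answer: 71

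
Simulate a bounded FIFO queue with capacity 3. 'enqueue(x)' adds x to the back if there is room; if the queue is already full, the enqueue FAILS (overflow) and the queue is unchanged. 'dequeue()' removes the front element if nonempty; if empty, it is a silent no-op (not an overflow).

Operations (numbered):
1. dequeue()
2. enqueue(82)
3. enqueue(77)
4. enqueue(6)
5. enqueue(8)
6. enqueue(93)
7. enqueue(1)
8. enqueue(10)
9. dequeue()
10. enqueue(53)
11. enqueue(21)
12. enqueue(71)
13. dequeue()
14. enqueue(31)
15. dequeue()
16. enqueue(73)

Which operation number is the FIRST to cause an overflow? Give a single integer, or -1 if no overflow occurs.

1. dequeue(): empty, no-op, size=0
2. enqueue(82): size=1
3. enqueue(77): size=2
4. enqueue(6): size=3
5. enqueue(8): size=3=cap → OVERFLOW (fail)
6. enqueue(93): size=3=cap → OVERFLOW (fail)
7. enqueue(1): size=3=cap → OVERFLOW (fail)
8. enqueue(10): size=3=cap → OVERFLOW (fail)
9. dequeue(): size=2
10. enqueue(53): size=3
11. enqueue(21): size=3=cap → OVERFLOW (fail)
12. enqueue(71): size=3=cap → OVERFLOW (fail)
13. dequeue(): size=2
14. enqueue(31): size=3
15. dequeue(): size=2
16. enqueue(73): size=3

Answer: 5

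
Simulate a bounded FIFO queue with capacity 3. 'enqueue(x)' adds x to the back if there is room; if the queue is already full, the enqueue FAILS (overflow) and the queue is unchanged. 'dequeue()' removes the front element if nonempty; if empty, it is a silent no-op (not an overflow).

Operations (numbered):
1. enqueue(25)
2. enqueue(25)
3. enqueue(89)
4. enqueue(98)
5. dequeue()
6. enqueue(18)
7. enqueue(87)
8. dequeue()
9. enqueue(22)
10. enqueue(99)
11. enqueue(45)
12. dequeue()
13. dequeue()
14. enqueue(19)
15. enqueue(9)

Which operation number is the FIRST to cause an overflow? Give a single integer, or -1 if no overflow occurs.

Answer: 4

Derivation:
1. enqueue(25): size=1
2. enqueue(25): size=2
3. enqueue(89): size=3
4. enqueue(98): size=3=cap → OVERFLOW (fail)
5. dequeue(): size=2
6. enqueue(18): size=3
7. enqueue(87): size=3=cap → OVERFLOW (fail)
8. dequeue(): size=2
9. enqueue(22): size=3
10. enqueue(99): size=3=cap → OVERFLOW (fail)
11. enqueue(45): size=3=cap → OVERFLOW (fail)
12. dequeue(): size=2
13. dequeue(): size=1
14. enqueue(19): size=2
15. enqueue(9): size=3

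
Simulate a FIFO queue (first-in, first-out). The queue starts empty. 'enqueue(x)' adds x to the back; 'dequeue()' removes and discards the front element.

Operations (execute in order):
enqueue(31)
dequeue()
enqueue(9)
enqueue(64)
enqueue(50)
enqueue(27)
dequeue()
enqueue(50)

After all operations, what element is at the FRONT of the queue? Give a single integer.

enqueue(31): queue = [31]
dequeue(): queue = []
enqueue(9): queue = [9]
enqueue(64): queue = [9, 64]
enqueue(50): queue = [9, 64, 50]
enqueue(27): queue = [9, 64, 50, 27]
dequeue(): queue = [64, 50, 27]
enqueue(50): queue = [64, 50, 27, 50]

Answer: 64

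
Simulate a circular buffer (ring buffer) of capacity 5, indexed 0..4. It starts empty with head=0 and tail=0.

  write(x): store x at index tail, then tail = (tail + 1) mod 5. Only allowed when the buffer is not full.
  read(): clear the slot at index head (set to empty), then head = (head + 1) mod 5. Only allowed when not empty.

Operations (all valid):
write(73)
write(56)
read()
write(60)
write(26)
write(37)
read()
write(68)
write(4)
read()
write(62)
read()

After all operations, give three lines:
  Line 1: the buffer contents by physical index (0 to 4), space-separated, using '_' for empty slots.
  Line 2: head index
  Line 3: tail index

Answer: 68 4 62 _ 37
4
3

Derivation:
write(73): buf=[73 _ _ _ _], head=0, tail=1, size=1
write(56): buf=[73 56 _ _ _], head=0, tail=2, size=2
read(): buf=[_ 56 _ _ _], head=1, tail=2, size=1
write(60): buf=[_ 56 60 _ _], head=1, tail=3, size=2
write(26): buf=[_ 56 60 26 _], head=1, tail=4, size=3
write(37): buf=[_ 56 60 26 37], head=1, tail=0, size=4
read(): buf=[_ _ 60 26 37], head=2, tail=0, size=3
write(68): buf=[68 _ 60 26 37], head=2, tail=1, size=4
write(4): buf=[68 4 60 26 37], head=2, tail=2, size=5
read(): buf=[68 4 _ 26 37], head=3, tail=2, size=4
write(62): buf=[68 4 62 26 37], head=3, tail=3, size=5
read(): buf=[68 4 62 _ 37], head=4, tail=3, size=4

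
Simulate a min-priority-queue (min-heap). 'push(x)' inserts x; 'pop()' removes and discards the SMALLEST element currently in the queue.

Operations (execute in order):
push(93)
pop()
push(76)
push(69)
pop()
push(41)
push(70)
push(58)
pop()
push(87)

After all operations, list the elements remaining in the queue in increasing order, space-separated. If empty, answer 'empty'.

Answer: 58 70 76 87

Derivation:
push(93): heap contents = [93]
pop() → 93: heap contents = []
push(76): heap contents = [76]
push(69): heap contents = [69, 76]
pop() → 69: heap contents = [76]
push(41): heap contents = [41, 76]
push(70): heap contents = [41, 70, 76]
push(58): heap contents = [41, 58, 70, 76]
pop() → 41: heap contents = [58, 70, 76]
push(87): heap contents = [58, 70, 76, 87]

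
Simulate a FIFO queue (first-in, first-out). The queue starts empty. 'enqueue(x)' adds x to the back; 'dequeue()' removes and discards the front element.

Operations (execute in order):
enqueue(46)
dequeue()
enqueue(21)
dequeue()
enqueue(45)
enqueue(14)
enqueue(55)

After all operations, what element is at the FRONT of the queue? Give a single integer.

Answer: 45

Derivation:
enqueue(46): queue = [46]
dequeue(): queue = []
enqueue(21): queue = [21]
dequeue(): queue = []
enqueue(45): queue = [45]
enqueue(14): queue = [45, 14]
enqueue(55): queue = [45, 14, 55]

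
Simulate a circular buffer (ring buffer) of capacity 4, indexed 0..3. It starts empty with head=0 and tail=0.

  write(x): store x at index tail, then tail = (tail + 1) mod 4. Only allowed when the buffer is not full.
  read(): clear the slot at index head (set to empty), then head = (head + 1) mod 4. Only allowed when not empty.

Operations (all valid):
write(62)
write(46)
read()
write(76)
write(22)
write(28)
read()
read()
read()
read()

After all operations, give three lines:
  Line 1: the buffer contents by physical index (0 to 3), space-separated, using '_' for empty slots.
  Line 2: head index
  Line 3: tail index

Answer: _ _ _ _
1
1

Derivation:
write(62): buf=[62 _ _ _], head=0, tail=1, size=1
write(46): buf=[62 46 _ _], head=0, tail=2, size=2
read(): buf=[_ 46 _ _], head=1, tail=2, size=1
write(76): buf=[_ 46 76 _], head=1, tail=3, size=2
write(22): buf=[_ 46 76 22], head=1, tail=0, size=3
write(28): buf=[28 46 76 22], head=1, tail=1, size=4
read(): buf=[28 _ 76 22], head=2, tail=1, size=3
read(): buf=[28 _ _ 22], head=3, tail=1, size=2
read(): buf=[28 _ _ _], head=0, tail=1, size=1
read(): buf=[_ _ _ _], head=1, tail=1, size=0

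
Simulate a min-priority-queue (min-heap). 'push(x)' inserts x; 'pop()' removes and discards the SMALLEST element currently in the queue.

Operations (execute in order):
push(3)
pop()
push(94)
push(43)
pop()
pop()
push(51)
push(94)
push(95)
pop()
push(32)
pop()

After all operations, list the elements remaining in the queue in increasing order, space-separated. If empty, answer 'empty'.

push(3): heap contents = [3]
pop() → 3: heap contents = []
push(94): heap contents = [94]
push(43): heap contents = [43, 94]
pop() → 43: heap contents = [94]
pop() → 94: heap contents = []
push(51): heap contents = [51]
push(94): heap contents = [51, 94]
push(95): heap contents = [51, 94, 95]
pop() → 51: heap contents = [94, 95]
push(32): heap contents = [32, 94, 95]
pop() → 32: heap contents = [94, 95]

Answer: 94 95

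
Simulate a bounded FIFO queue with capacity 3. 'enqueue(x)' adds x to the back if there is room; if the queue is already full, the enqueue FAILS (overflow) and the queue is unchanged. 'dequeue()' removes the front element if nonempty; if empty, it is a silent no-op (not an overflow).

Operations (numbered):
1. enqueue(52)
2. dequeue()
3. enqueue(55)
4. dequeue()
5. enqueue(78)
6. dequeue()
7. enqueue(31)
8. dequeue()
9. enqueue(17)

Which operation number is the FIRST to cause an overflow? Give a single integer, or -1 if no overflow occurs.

1. enqueue(52): size=1
2. dequeue(): size=0
3. enqueue(55): size=1
4. dequeue(): size=0
5. enqueue(78): size=1
6. dequeue(): size=0
7. enqueue(31): size=1
8. dequeue(): size=0
9. enqueue(17): size=1

Answer: -1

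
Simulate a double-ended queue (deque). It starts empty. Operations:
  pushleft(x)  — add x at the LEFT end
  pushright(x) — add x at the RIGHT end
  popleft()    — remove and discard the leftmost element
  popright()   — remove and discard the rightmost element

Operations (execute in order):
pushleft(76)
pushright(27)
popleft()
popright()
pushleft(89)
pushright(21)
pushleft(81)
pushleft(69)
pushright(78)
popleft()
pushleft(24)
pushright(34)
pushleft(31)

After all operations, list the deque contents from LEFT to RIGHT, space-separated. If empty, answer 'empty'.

Answer: 31 24 81 89 21 78 34

Derivation:
pushleft(76): [76]
pushright(27): [76, 27]
popleft(): [27]
popright(): []
pushleft(89): [89]
pushright(21): [89, 21]
pushleft(81): [81, 89, 21]
pushleft(69): [69, 81, 89, 21]
pushright(78): [69, 81, 89, 21, 78]
popleft(): [81, 89, 21, 78]
pushleft(24): [24, 81, 89, 21, 78]
pushright(34): [24, 81, 89, 21, 78, 34]
pushleft(31): [31, 24, 81, 89, 21, 78, 34]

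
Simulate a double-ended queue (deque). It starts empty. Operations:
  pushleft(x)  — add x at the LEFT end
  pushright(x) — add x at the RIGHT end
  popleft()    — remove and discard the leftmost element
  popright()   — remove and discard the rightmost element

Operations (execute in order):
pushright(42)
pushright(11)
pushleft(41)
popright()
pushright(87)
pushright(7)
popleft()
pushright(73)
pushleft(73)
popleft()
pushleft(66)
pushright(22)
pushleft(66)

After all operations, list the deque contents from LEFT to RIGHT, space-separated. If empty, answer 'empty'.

pushright(42): [42]
pushright(11): [42, 11]
pushleft(41): [41, 42, 11]
popright(): [41, 42]
pushright(87): [41, 42, 87]
pushright(7): [41, 42, 87, 7]
popleft(): [42, 87, 7]
pushright(73): [42, 87, 7, 73]
pushleft(73): [73, 42, 87, 7, 73]
popleft(): [42, 87, 7, 73]
pushleft(66): [66, 42, 87, 7, 73]
pushright(22): [66, 42, 87, 7, 73, 22]
pushleft(66): [66, 66, 42, 87, 7, 73, 22]

Answer: 66 66 42 87 7 73 22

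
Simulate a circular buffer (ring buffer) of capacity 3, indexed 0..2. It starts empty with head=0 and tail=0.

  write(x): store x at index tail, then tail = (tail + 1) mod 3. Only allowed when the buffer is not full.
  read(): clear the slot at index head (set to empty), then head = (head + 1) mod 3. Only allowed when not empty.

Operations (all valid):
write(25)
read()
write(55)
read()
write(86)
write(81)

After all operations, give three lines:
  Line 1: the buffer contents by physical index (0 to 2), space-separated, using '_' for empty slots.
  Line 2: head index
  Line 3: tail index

Answer: 81 _ 86
2
1

Derivation:
write(25): buf=[25 _ _], head=0, tail=1, size=1
read(): buf=[_ _ _], head=1, tail=1, size=0
write(55): buf=[_ 55 _], head=1, tail=2, size=1
read(): buf=[_ _ _], head=2, tail=2, size=0
write(86): buf=[_ _ 86], head=2, tail=0, size=1
write(81): buf=[81 _ 86], head=2, tail=1, size=2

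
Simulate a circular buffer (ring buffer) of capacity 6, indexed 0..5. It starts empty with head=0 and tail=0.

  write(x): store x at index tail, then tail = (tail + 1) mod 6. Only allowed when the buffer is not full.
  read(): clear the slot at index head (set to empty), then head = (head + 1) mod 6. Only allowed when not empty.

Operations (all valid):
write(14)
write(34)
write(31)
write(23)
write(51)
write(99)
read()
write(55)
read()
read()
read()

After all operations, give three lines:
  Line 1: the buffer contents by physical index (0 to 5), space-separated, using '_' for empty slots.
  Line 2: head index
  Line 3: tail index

Answer: 55 _ _ _ 51 99
4
1

Derivation:
write(14): buf=[14 _ _ _ _ _], head=0, tail=1, size=1
write(34): buf=[14 34 _ _ _ _], head=0, tail=2, size=2
write(31): buf=[14 34 31 _ _ _], head=0, tail=3, size=3
write(23): buf=[14 34 31 23 _ _], head=0, tail=4, size=4
write(51): buf=[14 34 31 23 51 _], head=0, tail=5, size=5
write(99): buf=[14 34 31 23 51 99], head=0, tail=0, size=6
read(): buf=[_ 34 31 23 51 99], head=1, tail=0, size=5
write(55): buf=[55 34 31 23 51 99], head=1, tail=1, size=6
read(): buf=[55 _ 31 23 51 99], head=2, tail=1, size=5
read(): buf=[55 _ _ 23 51 99], head=3, tail=1, size=4
read(): buf=[55 _ _ _ 51 99], head=4, tail=1, size=3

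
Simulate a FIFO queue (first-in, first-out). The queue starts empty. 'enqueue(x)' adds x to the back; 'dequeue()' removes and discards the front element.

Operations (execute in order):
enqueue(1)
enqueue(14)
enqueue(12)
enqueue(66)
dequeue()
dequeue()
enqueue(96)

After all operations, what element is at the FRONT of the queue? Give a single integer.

enqueue(1): queue = [1]
enqueue(14): queue = [1, 14]
enqueue(12): queue = [1, 14, 12]
enqueue(66): queue = [1, 14, 12, 66]
dequeue(): queue = [14, 12, 66]
dequeue(): queue = [12, 66]
enqueue(96): queue = [12, 66, 96]

Answer: 12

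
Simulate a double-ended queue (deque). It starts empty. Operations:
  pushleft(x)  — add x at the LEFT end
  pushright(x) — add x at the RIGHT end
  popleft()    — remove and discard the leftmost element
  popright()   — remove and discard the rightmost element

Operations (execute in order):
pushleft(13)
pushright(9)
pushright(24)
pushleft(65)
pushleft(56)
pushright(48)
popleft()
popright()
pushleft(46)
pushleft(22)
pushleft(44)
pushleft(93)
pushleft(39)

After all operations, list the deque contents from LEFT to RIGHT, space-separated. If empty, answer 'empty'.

Answer: 39 93 44 22 46 65 13 9 24

Derivation:
pushleft(13): [13]
pushright(9): [13, 9]
pushright(24): [13, 9, 24]
pushleft(65): [65, 13, 9, 24]
pushleft(56): [56, 65, 13, 9, 24]
pushright(48): [56, 65, 13, 9, 24, 48]
popleft(): [65, 13, 9, 24, 48]
popright(): [65, 13, 9, 24]
pushleft(46): [46, 65, 13, 9, 24]
pushleft(22): [22, 46, 65, 13, 9, 24]
pushleft(44): [44, 22, 46, 65, 13, 9, 24]
pushleft(93): [93, 44, 22, 46, 65, 13, 9, 24]
pushleft(39): [39, 93, 44, 22, 46, 65, 13, 9, 24]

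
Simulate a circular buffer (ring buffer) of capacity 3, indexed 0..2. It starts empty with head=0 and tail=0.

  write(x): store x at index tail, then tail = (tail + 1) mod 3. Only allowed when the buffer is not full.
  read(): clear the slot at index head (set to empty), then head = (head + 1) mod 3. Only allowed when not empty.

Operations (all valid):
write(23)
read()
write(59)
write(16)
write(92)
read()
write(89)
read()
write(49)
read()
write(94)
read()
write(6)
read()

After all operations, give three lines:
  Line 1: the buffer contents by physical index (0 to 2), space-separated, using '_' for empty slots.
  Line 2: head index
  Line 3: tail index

Answer: 94 6 _
0
2

Derivation:
write(23): buf=[23 _ _], head=0, tail=1, size=1
read(): buf=[_ _ _], head=1, tail=1, size=0
write(59): buf=[_ 59 _], head=1, tail=2, size=1
write(16): buf=[_ 59 16], head=1, tail=0, size=2
write(92): buf=[92 59 16], head=1, tail=1, size=3
read(): buf=[92 _ 16], head=2, tail=1, size=2
write(89): buf=[92 89 16], head=2, tail=2, size=3
read(): buf=[92 89 _], head=0, tail=2, size=2
write(49): buf=[92 89 49], head=0, tail=0, size=3
read(): buf=[_ 89 49], head=1, tail=0, size=2
write(94): buf=[94 89 49], head=1, tail=1, size=3
read(): buf=[94 _ 49], head=2, tail=1, size=2
write(6): buf=[94 6 49], head=2, tail=2, size=3
read(): buf=[94 6 _], head=0, tail=2, size=2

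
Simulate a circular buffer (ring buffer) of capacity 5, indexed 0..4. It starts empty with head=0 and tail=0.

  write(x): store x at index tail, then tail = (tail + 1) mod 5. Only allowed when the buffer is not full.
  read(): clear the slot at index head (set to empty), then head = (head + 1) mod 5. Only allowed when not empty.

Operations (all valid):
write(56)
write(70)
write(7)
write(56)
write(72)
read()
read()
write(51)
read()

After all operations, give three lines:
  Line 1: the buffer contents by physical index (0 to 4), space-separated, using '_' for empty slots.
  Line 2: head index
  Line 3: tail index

write(56): buf=[56 _ _ _ _], head=0, tail=1, size=1
write(70): buf=[56 70 _ _ _], head=0, tail=2, size=2
write(7): buf=[56 70 7 _ _], head=0, tail=3, size=3
write(56): buf=[56 70 7 56 _], head=0, tail=4, size=4
write(72): buf=[56 70 7 56 72], head=0, tail=0, size=5
read(): buf=[_ 70 7 56 72], head=1, tail=0, size=4
read(): buf=[_ _ 7 56 72], head=2, tail=0, size=3
write(51): buf=[51 _ 7 56 72], head=2, tail=1, size=4
read(): buf=[51 _ _ 56 72], head=3, tail=1, size=3

Answer: 51 _ _ 56 72
3
1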